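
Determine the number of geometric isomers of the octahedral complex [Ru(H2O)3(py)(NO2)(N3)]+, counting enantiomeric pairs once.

The six octahedral sites form three mutually perpendicular trans pairs.
There are 4 geometric isomers: H2O mer (3 arrangements); H2O fac (chiral).

4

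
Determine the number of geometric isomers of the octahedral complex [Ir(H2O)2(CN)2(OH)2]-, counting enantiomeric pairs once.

Systematic placement gives 5 geometric isomers: H2O trans, CN trans, OH trans; H2O cis, CN trans, OH cis; H2O cis, CN cis, OH trans; H2O cis, CN cis, OH cis (chiral); H2O trans, CN cis, OH cis.

5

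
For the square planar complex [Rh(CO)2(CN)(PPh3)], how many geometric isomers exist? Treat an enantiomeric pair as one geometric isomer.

2

In a square planar complex each vertex has one trans partner and two cis neighbours.
The distinct arrangements are (2 in all): CO cis; CO trans.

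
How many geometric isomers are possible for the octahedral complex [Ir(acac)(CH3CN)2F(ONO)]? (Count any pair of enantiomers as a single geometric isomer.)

In an octahedral complex each vertex has one trans partner and four cis neighbours.
Each acac is bidentate and must span two cis positions.
There are 4 geometric isomers: CH3CN trans; CH3CN cis (3 arrangements, 2 chiral).

4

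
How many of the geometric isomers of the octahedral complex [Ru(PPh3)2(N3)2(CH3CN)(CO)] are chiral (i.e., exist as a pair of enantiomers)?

2

Systematic placement gives 6 geometric isomers: PPh3 trans, N3 trans; PPh3 cis, N3 cis (3 arrangements, 2 chiral); PPh3 trans, N3 cis; PPh3 cis, N3 trans.
Of these, 2 lack any improper symmetry element and so occur as enantiomeric pairs, giving 6 + 2 = 8 stereoisomers in total.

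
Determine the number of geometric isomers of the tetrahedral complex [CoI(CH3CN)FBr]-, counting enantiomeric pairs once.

Only one geometric arrangement is possible; it has no improper symmetry element, so it exists as a pair of enantiomers (2 stereoisomers).

1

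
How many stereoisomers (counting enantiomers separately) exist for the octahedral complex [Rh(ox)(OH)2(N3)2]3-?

The six octahedral sites form three mutually perpendicular trans pairs.
Each ox is bidentate and must span two cis positions.
There are 3 geometric isomers: OH cis, N3 trans; OH cis, N3 cis (chiral); OH trans, N3 cis.
One of these lacks any improper symmetry element and so occurs as an enantiomeric pair, giving 3 + 1 = 4 stereoisomers in total.

4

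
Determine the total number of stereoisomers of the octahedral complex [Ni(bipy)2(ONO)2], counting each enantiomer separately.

3

In an octahedral complex each vertex has one trans partner and four cis neighbours.
Each bipy is bidentate and must span two cis positions.
The distinct arrangements are (2 in all): ONO trans; ONO cis (chiral).
One of these lacks any improper symmetry element and so occurs as an enantiomeric pair, giving 2 + 1 = 3 stereoisomers in total.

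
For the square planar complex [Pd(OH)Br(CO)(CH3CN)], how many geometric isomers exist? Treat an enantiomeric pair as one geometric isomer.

Working through the distinct placements yields 3 geometric isomers: (Br/CO trans, CH3CN/OH trans); (Br/OH trans, CH3CN/CO trans); (Br/CH3CN trans, CO/OH trans).

3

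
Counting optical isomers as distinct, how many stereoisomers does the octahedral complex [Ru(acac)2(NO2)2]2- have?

3

Each acac is bidentate and must span two cis positions.
Working through the distinct placements yields 2 geometric isomers: NO2 trans; NO2 cis (chiral).
One of these lacks any improper symmetry element and so occurs as an enantiomeric pair, giving 2 + 1 = 3 stereoisomers in total.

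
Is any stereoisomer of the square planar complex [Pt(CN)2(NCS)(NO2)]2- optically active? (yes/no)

In a square planar complex each vertex has one trans partner and two cis neighbours.
The distinct arrangements are (2 in all): CN cis; CN trans.
Each arrangement has an internal mirror plane or centre of symmetry, so none is chiral.

no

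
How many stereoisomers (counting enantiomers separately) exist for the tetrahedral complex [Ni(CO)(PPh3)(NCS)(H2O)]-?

All four vertices of a tetrahedron are equivalent and mutually adjacent, so cis/trans isomerism cannot arise.
Only one geometric arrangement is possible; it has no improper symmetry element, so it exists as a pair of enantiomers (2 stereoisomers).

2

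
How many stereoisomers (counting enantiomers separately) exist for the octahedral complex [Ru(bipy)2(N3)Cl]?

An octahedron has six vertices in three trans pairs; every non-trans pair is cis.
Each bipy is bidentate and must span two cis positions.
Working through the distinct placements yields 2 geometric isomers: N3 and Cl mutually trans; N3 and Cl mutually cis (chiral).
One of these lacks any improper symmetry element and so occurs as an enantiomeric pair, giving 2 + 1 = 3 stereoisomers in total.

3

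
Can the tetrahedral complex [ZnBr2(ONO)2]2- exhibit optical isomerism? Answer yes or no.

Only one geometric arrangement is possible.

no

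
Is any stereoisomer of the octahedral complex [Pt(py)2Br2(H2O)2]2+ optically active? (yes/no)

yes

An octahedron has six vertices in three trans pairs; every non-trans pair is cis.
Systematic placement gives 5 geometric isomers: py trans, Br trans, H2O trans; py cis, Br trans, H2O cis; py trans, Br cis, H2O cis; py cis, Br cis, H2O cis (chiral); py cis, Br cis, H2O trans.
One of these lacks any improper symmetry element and so occurs as an enantiomeric pair, giving 5 + 1 = 6 stereoisomers in total.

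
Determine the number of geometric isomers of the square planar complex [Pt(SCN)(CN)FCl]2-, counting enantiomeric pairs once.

In a square planar complex each vertex has one trans partner and two cis neighbours.
Working through the distinct placements yields 3 geometric isomers: (CN/F trans, Cl/SCN trans); (CN/SCN trans, Cl/F trans); (CN/Cl trans, F/SCN trans).

3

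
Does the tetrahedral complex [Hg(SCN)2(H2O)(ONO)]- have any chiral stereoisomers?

no

All four vertices of a tetrahedron are equivalent and mutually adjacent, so cis/trans isomerism cannot arise.
Only one geometric arrangement is possible.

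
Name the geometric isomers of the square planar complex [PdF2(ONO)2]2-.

cis and trans

A square has two trans pairs of vertices; adjacent vertices are cis.
There are 2 geometric isomers: F cis; F trans.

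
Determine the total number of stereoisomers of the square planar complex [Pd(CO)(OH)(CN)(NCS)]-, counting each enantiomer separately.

3

In a square planar complex each vertex has one trans partner and two cis neighbours.
Systematic placement gives 3 geometric isomers: (CN/NCS trans, CO/OH trans); (CN/OH trans, CO/NCS trans); (CN/CO trans, NCS/OH trans).
Each arrangement has an internal mirror plane or centre of symmetry, so none is chiral.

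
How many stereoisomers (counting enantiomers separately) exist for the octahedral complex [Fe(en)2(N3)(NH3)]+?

The six octahedral sites form three mutually perpendicular trans pairs.
Each en is bidentate and must span two cis positions.
Working through the distinct placements yields 2 geometric isomers: N3 and NH3 mutually trans; N3 and NH3 mutually cis (chiral).
One of these lacks any improper symmetry element and so occurs as an enantiomeric pair, giving 2 + 1 = 3 stereoisomers in total.

3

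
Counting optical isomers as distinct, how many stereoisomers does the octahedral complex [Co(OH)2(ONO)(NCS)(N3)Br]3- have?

Systematic enumeration (placing each ligand type in turn and discarding arrangements equivalent by rotation or reflection) gives 9 geometric isomers.
Of these, 6 lack any improper symmetry element and so occur as enantiomeric pairs, giving 9 + 6 = 15 stereoisomers in total.

15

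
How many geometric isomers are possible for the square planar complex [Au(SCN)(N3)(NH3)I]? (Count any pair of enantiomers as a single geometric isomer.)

There are 3 geometric isomers: (I/NH3 trans, N3/SCN trans); (I/SCN trans, N3/NH3 trans); (I/N3 trans, NH3/SCN trans).

3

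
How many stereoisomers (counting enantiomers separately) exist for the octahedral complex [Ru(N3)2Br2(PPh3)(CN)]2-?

8

An octahedron has six vertices in three trans pairs; every non-trans pair is cis.
Working through the distinct placements yields 6 geometric isomers: N3 cis, Br trans; N3 trans, Br trans; N3 cis, Br cis (3 arrangements, 2 chiral); N3 trans, Br cis.
Of these, 2 lack any improper symmetry element and so occur as enantiomeric pairs, giving 6 + 2 = 8 stereoisomers in total.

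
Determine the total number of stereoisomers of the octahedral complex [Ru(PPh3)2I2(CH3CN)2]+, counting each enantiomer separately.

The six octahedral sites form three mutually perpendicular trans pairs.
Systematic placement gives 5 geometric isomers: PPh3 trans, I trans, CH3CN trans; PPh3 cis, I cis, CH3CN trans; PPh3 trans, I cis, CH3CN cis; PPh3 cis, I cis, CH3CN cis (chiral); PPh3 cis, I trans, CH3CN cis.
One of these lacks any improper symmetry element and so occurs as an enantiomeric pair, giving 5 + 1 = 6 stereoisomers in total.

6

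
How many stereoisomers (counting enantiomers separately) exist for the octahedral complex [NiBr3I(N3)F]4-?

5

In an octahedral complex each vertex has one trans partner and four cis neighbours.
Systematic placement gives 4 geometric isomers: Br mer (3 arrangements); Br fac (chiral).
One of these lacks any improper symmetry element and so occurs as an enantiomeric pair, giving 4 + 1 = 5 stereoisomers in total.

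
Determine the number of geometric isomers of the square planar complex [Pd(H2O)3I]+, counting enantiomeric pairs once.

Only one geometric arrangement is possible.

1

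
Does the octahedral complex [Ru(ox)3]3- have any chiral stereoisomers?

yes

In an octahedral complex each vertex has one trans partner and four cis neighbours.
Each ox is bidentate and must span two cis positions.
Only one geometric arrangement is possible; it has no improper symmetry element, so it exists as a pair of enantiomers (2 stereoisomers).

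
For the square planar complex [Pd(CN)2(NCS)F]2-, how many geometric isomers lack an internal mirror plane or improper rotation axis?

A square has two trans pairs of vertices; adjacent vertices are cis.
Working through the distinct placements yields 2 geometric isomers: CN cis; CN trans.
Each arrangement has an internal mirror plane or centre of symmetry, so none is chiral.

0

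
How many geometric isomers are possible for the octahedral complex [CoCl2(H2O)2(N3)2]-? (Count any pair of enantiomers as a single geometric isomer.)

5

The six octahedral sites form three mutually perpendicular trans pairs.
Working through the distinct placements yields 5 geometric isomers: Cl trans, H2O trans, N3 trans; Cl trans, H2O cis, N3 cis; Cl cis, H2O cis, N3 trans; Cl cis, H2O cis, N3 cis (chiral); Cl cis, H2O trans, N3 cis.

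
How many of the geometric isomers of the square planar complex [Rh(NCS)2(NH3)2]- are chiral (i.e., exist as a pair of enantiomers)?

A square has two trans pairs of vertices; adjacent vertices are cis.
Systematic placement gives 2 geometric isomers: NCS cis; NCS trans.
Each arrangement has an internal mirror plane or centre of symmetry, so none is chiral.

0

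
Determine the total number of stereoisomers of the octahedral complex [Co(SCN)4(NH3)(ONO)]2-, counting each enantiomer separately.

2

In an octahedral complex each vertex has one trans partner and four cis neighbours.
Working through the distinct placements yields 2 geometric isomers: NH3 and ONO mutually trans; NH3 and ONO mutually cis.
Each arrangement has an internal mirror plane or centre of symmetry, so none is chiral.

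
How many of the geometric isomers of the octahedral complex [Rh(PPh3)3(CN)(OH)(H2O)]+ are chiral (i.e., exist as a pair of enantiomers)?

The six octahedral sites form three mutually perpendicular trans pairs.
There are 4 geometric isomers: PPh3 mer (3 arrangements); PPh3 fac (chiral).
One of these lacks any improper symmetry element and so occurs as an enantiomeric pair, giving 4 + 1 = 5 stereoisomers in total.

1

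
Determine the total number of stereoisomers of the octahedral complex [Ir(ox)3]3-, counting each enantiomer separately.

In an octahedral complex each vertex has one trans partner and four cis neighbours.
Each ox is bidentate and must span two cis positions.
Only one geometric arrangement is possible; it has no improper symmetry element, so it exists as a pair of enantiomers (2 stereoisomers).

2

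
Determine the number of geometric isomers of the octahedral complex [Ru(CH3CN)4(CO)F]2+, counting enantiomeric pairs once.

In an octahedral complex each vertex has one trans partner and four cis neighbours.
There are 2 geometric isomers: CO and F mutually trans; CO and F mutually cis.

2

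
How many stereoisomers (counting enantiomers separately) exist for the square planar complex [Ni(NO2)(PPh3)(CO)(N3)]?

A square has two trans pairs of vertices; adjacent vertices are cis.
Systematic placement gives 3 geometric isomers: (CO/NO2 trans, N3/PPh3 trans); (CO/PPh3 trans, N3/NO2 trans); (CO/N3 trans, NO2/PPh3 trans).
Each arrangement has an internal mirror plane or centre of symmetry, so none is chiral.

3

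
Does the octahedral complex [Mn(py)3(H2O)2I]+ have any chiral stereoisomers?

An octahedron has six vertices in three trans pairs; every non-trans pair is cis.
Systematic placement gives 3 geometric isomers: py mer, H2O trans; py mer, H2O cis; py fac, H2O cis.
Each arrangement has an internal mirror plane or centre of symmetry, so none is chiral.

no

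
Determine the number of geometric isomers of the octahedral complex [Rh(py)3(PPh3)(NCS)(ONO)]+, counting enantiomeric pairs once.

4

In an octahedral complex each vertex has one trans partner and four cis neighbours.
Systematic placement gives 4 geometric isomers: py mer (3 arrangements); py fac (chiral).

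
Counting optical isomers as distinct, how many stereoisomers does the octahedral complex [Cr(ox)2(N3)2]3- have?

3

An octahedron has six vertices in three trans pairs; every non-trans pair is cis.
Each ox is bidentate and must span two cis positions.
Working through the distinct placements yields 2 geometric isomers: N3 trans; N3 cis (chiral).
One of these lacks any improper symmetry element and so occurs as an enantiomeric pair, giving 2 + 1 = 3 stereoisomers in total.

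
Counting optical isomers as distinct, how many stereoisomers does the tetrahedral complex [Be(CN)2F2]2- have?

1

All four vertices of a tetrahedron are equivalent and mutually adjacent, so cis/trans isomerism cannot arise.
Only one geometric arrangement is possible.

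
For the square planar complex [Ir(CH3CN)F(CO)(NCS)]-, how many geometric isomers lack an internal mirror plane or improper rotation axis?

There are 3 geometric isomers: (CH3CN/F trans, CO/NCS trans); (CH3CN/NCS trans, CO/F trans); (CH3CN/CO trans, F/NCS trans).
Each arrangement has an internal mirror plane or centre of symmetry, so none is chiral.

0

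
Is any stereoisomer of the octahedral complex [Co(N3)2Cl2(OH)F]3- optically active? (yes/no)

yes

Systematic placement gives 6 geometric isomers: N3 cis, Cl trans; N3 trans, Cl trans; N3 cis, Cl cis (3 arrangements, 2 chiral); N3 trans, Cl cis.
Of these, 2 lack any improper symmetry element and so occur as enantiomeric pairs, giving 6 + 2 = 8 stereoisomers in total.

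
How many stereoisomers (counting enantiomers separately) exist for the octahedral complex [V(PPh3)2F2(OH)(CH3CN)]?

8

An octahedron has six vertices in three trans pairs; every non-trans pair is cis.
The distinct arrangements are (6 in all): PPh3 trans, F cis; PPh3 cis, F cis (3 arrangements, 2 chiral); PPh3 trans, F trans; PPh3 cis, F trans.
Of these, 2 lack any improper symmetry element and so occur as enantiomeric pairs, giving 6 + 2 = 8 stereoisomers in total.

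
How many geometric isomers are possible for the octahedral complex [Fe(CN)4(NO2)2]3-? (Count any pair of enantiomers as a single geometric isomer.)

The distinct arrangements are (2 in all): NO2 trans; NO2 cis.

2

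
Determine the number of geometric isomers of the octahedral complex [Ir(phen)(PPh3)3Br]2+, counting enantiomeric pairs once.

The six octahedral sites form three mutually perpendicular trans pairs.
Each phen is bidentate and must span two cis positions.
Working through the distinct placements yields 2 geometric isomers: PPh3 fac; PPh3 mer.

2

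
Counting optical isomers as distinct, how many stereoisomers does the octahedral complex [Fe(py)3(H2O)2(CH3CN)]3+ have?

The six octahedral sites form three mutually perpendicular trans pairs.
Systematic placement gives 3 geometric isomers: py mer, H2O cis; py mer, H2O trans; py fac, H2O cis.
Each arrangement has an internal mirror plane or centre of symmetry, so none is chiral.

3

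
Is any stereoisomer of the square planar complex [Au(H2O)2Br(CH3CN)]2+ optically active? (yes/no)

Systematic placement gives 2 geometric isomers: H2O cis; H2O trans.
Each arrangement has an internal mirror plane or centre of symmetry, so none is chiral.

no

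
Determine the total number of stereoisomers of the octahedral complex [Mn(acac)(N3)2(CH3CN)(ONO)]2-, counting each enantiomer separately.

6

Each acac is bidentate and must span two cis positions.
The distinct arrangements are (4 in all): N3 cis (3 arrangements, 2 chiral); N3 trans.
Of these, 2 lack any improper symmetry element and so occur as enantiomeric pairs, giving 4 + 2 = 6 stereoisomers in total.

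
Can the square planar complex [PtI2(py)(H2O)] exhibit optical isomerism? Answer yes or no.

no

In a square planar complex each vertex has one trans partner and two cis neighbours.
The distinct arrangements are (2 in all): I cis; I trans.
Each arrangement has an internal mirror plane or centre of symmetry, so none is chiral.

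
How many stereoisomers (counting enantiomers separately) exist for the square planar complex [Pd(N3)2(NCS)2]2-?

A square has two trans pairs of vertices; adjacent vertices are cis.
The distinct arrangements are (2 in all): N3 cis; N3 trans.
Each arrangement has an internal mirror plane or centre of symmetry, so none is chiral.

2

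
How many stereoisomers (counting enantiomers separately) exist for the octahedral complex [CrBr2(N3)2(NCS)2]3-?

6

The six octahedral sites form three mutually perpendicular trans pairs.
Working through the distinct placements yields 5 geometric isomers: Br trans, N3 trans, NCS trans; Br trans, N3 cis, NCS cis; Br cis, N3 cis, NCS trans; Br cis, N3 cis, NCS cis (chiral); Br cis, N3 trans, NCS cis.
One of these lacks any improper symmetry element and so occurs as an enantiomeric pair, giving 5 + 1 = 6 stereoisomers in total.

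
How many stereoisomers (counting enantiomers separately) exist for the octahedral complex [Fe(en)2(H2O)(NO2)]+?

Each en is bidentate and must span two cis positions.
The distinct arrangements are (2 in all): H2O and NO2 mutually trans; H2O and NO2 mutually cis (chiral).
One of these lacks any improper symmetry element and so occurs as an enantiomeric pair, giving 2 + 1 = 3 stereoisomers in total.

3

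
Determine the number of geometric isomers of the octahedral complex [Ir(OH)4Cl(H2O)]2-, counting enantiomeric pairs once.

In an octahedral complex each vertex has one trans partner and four cis neighbours.
Systematic placement gives 2 geometric isomers: Cl and H2O mutually trans; Cl and H2O mutually cis.

2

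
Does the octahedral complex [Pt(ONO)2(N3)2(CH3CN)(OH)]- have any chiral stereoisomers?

The six octahedral sites form three mutually perpendicular trans pairs.
Systematic placement gives 6 geometric isomers: ONO trans, N3 cis; ONO cis, N3 cis (3 arrangements, 2 chiral); ONO trans, N3 trans; ONO cis, N3 trans.
Of these, 2 lack any improper symmetry element and so occur as enantiomeric pairs, giving 6 + 2 = 8 stereoisomers in total.

yes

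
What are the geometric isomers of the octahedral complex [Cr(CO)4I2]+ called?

In an octahedral complex each vertex has one trans partner and four cis neighbours.
The distinct arrangements are (2 in all): I trans; I cis.

cis and trans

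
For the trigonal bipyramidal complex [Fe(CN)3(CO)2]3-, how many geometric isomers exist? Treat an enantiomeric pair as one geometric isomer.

Systematic placement gives 3 geometric isomers: CO both equatorial; CO one axial, one equatorial; CO both axial.

3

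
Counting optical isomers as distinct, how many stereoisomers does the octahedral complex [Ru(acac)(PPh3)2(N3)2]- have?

4

An octahedron has six vertices in three trans pairs; every non-trans pair is cis.
Each acac is bidentate and must span two cis positions.
There are 3 geometric isomers: PPh3 cis, N3 trans; PPh3 cis, N3 cis (chiral); PPh3 trans, N3 cis.
One of these lacks any improper symmetry element and so occurs as an enantiomeric pair, giving 3 + 1 = 4 stereoisomers in total.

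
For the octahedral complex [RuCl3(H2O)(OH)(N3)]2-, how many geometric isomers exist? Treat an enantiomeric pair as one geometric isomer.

In an octahedral complex each vertex has one trans partner and four cis neighbours.
Systematic placement gives 4 geometric isomers: Cl mer (3 arrangements); Cl fac (chiral).

4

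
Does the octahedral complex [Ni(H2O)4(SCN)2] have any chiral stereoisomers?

An octahedron has six vertices in three trans pairs; every non-trans pair is cis.
Working through the distinct placements yields 2 geometric isomers: SCN trans; SCN cis.
Each arrangement has an internal mirror plane or centre of symmetry, so none is chiral.

no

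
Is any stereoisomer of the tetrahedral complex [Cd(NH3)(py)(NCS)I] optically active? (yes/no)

In a tetrahedral complex all four positions are equivalent and every pair of ligands is adjacent — there is no cis/trans distinction.
Only one geometric arrangement is possible; it has no improper symmetry element, so it exists as a pair of enantiomers (2 stereoisomers).

yes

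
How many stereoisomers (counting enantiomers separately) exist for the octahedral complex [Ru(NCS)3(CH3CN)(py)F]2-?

An octahedron has six vertices in three trans pairs; every non-trans pair is cis.
Working through the distinct placements yields 4 geometric isomers: NCS mer (3 arrangements); NCS fac (chiral).
One of these lacks any improper symmetry element and so occurs as an enantiomeric pair, giving 4 + 1 = 5 stereoisomers in total.

5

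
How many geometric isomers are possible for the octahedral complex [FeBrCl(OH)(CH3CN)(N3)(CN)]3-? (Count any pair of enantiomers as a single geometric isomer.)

15

An octahedron has six vertices in three trans pairs; every non-trans pair is cis.
Exhaustive case analysis gives 15 geometric isomers.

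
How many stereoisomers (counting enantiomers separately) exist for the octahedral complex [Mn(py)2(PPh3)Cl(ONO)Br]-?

In an octahedral complex each vertex has one trans partner and four cis neighbours.
Systematic enumeration (placing each ligand type in turn and discarding arrangements equivalent by rotation or reflection) gives 9 geometric isomers.
Of these, 6 lack any improper symmetry element and so occur as enantiomeric pairs, giving 9 + 6 = 15 stereoisomers in total.

15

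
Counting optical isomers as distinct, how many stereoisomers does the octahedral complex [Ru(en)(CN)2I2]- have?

The six octahedral sites form three mutually perpendicular trans pairs.
Each en is bidentate and must span two cis positions.
Working through the distinct placements yields 3 geometric isomers: CN trans, I cis; CN cis, I cis (chiral); CN cis, I trans.
One of these lacks any improper symmetry element and so occurs as an enantiomeric pair, giving 3 + 1 = 4 stereoisomers in total.

4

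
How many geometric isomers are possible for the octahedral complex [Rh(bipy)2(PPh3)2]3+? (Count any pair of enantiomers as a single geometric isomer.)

2

The six octahedral sites form three mutually perpendicular trans pairs.
Each bipy is bidentate and must span two cis positions.
Systematic placement gives 2 geometric isomers: PPh3 trans; PPh3 cis (chiral).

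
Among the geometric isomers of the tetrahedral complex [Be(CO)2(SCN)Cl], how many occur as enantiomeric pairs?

All four vertices of a tetrahedron are equivalent and mutually adjacent, so cis/trans isomerism cannot arise.
Only one geometric arrangement is possible.

0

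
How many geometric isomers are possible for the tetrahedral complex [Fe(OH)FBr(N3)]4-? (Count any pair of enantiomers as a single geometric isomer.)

1

All four vertices of a tetrahedron are equivalent and mutually adjacent, so cis/trans isomerism cannot arise.
Only one geometric arrangement is possible; it has no improper symmetry element, so it exists as a pair of enantiomers (2 stereoisomers).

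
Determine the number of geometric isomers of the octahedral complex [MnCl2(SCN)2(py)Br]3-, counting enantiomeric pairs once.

6

An octahedron has six vertices in three trans pairs; every non-trans pair is cis.
There are 6 geometric isomers: Cl cis, SCN cis (3 arrangements, 2 chiral); Cl cis, SCN trans; Cl trans, SCN cis; Cl trans, SCN trans.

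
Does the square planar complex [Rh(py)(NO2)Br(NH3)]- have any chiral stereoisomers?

no

A square has two trans pairs of vertices; adjacent vertices are cis.
Working through the distinct placements yields 3 geometric isomers: (Br/NO2 trans, NH3/py trans); (Br/py trans, NH3/NO2 trans); (Br/NH3 trans, NO2/py trans).
Each arrangement has an internal mirror plane or centre of symmetry, so none is chiral.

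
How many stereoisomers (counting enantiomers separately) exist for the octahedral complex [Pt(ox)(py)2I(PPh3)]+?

The six octahedral sites form three mutually perpendicular trans pairs.
Each ox is bidentate and must span two cis positions.
There are 4 geometric isomers: py cis (3 arrangements, 2 chiral); py trans.
Of these, 2 lack any improper symmetry element and so occur as enantiomeric pairs, giving 4 + 2 = 6 stereoisomers in total.

6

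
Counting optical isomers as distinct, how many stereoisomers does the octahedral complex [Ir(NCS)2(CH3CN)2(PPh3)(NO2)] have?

8

The six octahedral sites form three mutually perpendicular trans pairs.
Working through the distinct placements yields 6 geometric isomers: NCS trans, CH3CN trans; NCS cis, CH3CN trans; NCS cis, CH3CN cis (3 arrangements, 2 chiral); NCS trans, CH3CN cis.
Of these, 2 lack any improper symmetry element and so occur as enantiomeric pairs, giving 6 + 2 = 8 stereoisomers in total.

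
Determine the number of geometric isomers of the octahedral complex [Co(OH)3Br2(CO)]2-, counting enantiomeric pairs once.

3

In an octahedral complex each vertex has one trans partner and four cis neighbours.
There are 3 geometric isomers: OH mer, Br trans; OH mer, Br cis; OH fac, Br cis.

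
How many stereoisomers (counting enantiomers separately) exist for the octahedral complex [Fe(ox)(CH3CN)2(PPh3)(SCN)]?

6

An octahedron has six vertices in three trans pairs; every non-trans pair is cis.
Each ox is bidentate and must span two cis positions.
The distinct arrangements are (4 in all): CH3CN trans; CH3CN cis (3 arrangements, 2 chiral).
Of these, 2 lack any improper symmetry element and so occur as enantiomeric pairs, giving 4 + 2 = 6 stereoisomers in total.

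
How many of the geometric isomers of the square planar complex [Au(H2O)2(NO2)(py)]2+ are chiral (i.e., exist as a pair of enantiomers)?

0

A square has two trans pairs of vertices; adjacent vertices are cis.
There are 2 geometric isomers: H2O cis; H2O trans.
Each arrangement has an internal mirror plane or centre of symmetry, so none is chiral.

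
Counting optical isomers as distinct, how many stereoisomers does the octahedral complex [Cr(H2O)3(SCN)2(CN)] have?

An octahedron has six vertices in three trans pairs; every non-trans pair is cis.
Systematic placement gives 3 geometric isomers: H2O mer, SCN trans; H2O fac, SCN cis; H2O mer, SCN cis.
Each arrangement has an internal mirror plane or centre of symmetry, so none is chiral.

3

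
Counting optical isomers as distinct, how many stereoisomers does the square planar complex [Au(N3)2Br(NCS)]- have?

A square has two trans pairs of vertices; adjacent vertices are cis.
Working through the distinct placements yields 2 geometric isomers: N3 cis; N3 trans.
Each arrangement has an internal mirror plane or centre of symmetry, so none is chiral.

2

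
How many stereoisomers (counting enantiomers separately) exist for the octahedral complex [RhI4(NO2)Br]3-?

2

The six octahedral sites form three mutually perpendicular trans pairs.
The distinct arrangements are (2 in all): NO2 and Br mutually cis; NO2 and Br mutually trans.
Each arrangement has an internal mirror plane or centre of symmetry, so none is chiral.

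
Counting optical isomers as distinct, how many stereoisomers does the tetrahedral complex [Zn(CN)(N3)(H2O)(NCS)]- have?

2

All four vertices of a tetrahedron are equivalent and mutually adjacent, so cis/trans isomerism cannot arise.
Only one geometric arrangement is possible; it has no improper symmetry element, so it exists as a pair of enantiomers (2 stereoisomers).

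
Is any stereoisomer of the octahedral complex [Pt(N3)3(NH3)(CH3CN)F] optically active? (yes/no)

An octahedron has six vertices in three trans pairs; every non-trans pair is cis.
The distinct arrangements are (4 in all): N3 mer (3 arrangements); N3 fac (chiral).
One of these lacks any improper symmetry element and so occurs as an enantiomeric pair, giving 4 + 1 = 5 stereoisomers in total.

yes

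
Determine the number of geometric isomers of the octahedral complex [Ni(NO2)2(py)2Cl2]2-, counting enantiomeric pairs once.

5

The six octahedral sites form three mutually perpendicular trans pairs.
There are 5 geometric isomers: NO2 trans, py trans, Cl trans; NO2 cis, py cis, Cl trans; NO2 cis, py trans, Cl cis; NO2 cis, py cis, Cl cis (chiral); NO2 trans, py cis, Cl cis.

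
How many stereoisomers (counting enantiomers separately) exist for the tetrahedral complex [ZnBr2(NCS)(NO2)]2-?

1

All four vertices of a tetrahedron are equivalent and mutually adjacent, so cis/trans isomerism cannot arise.
Only one geometric arrangement is possible.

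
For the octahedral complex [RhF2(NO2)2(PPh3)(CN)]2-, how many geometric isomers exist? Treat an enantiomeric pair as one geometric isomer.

6

In an octahedral complex each vertex has one trans partner and four cis neighbours.
The distinct arrangements are (6 in all): F cis, NO2 cis (3 arrangements, 2 chiral); F cis, NO2 trans; F trans, NO2 cis; F trans, NO2 trans.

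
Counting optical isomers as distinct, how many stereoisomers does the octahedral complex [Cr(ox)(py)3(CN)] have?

An octahedron has six vertices in three trans pairs; every non-trans pair is cis.
Each ox is bidentate and must span two cis positions.
Working through the distinct placements yields 2 geometric isomers: py mer; py fac.
Each arrangement has an internal mirror plane or centre of symmetry, so none is chiral.

2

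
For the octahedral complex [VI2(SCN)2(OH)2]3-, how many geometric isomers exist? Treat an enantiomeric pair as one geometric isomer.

In an octahedral complex each vertex has one trans partner and four cis neighbours.
There are 5 geometric isomers: I trans, SCN trans, OH trans; I trans, SCN cis, OH cis; I cis, SCN trans, OH cis; I cis, SCN cis, OH cis (chiral); I cis, SCN cis, OH trans.

5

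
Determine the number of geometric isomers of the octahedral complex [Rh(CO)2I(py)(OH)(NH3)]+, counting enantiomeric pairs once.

9

In an octahedral complex each vertex has one trans partner and four cis neighbours.
Placing the ligands in turn and identifying arrangements related by rotation or reflection leaves 9 distinct geometric isomers.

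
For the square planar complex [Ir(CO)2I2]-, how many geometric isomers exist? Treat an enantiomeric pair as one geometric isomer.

2

A square has two trans pairs of vertices; adjacent vertices are cis.
Working through the distinct placements yields 2 geometric isomers: CO cis; CO trans.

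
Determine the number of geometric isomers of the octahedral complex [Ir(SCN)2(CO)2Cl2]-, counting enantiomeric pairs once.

5

The distinct arrangements are (5 in all): SCN trans, CO trans, Cl trans; SCN cis, CO trans, Cl cis; SCN trans, CO cis, Cl cis; SCN cis, CO cis, Cl cis (chiral); SCN cis, CO cis, Cl trans.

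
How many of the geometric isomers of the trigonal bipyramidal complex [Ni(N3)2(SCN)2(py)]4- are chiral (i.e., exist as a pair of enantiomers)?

1

Exhaustive case analysis gives 5 geometric isomers.
One of these lacks any improper symmetry element and so occurs as an enantiomeric pair, giving 5 + 1 = 6 stereoisomers in total.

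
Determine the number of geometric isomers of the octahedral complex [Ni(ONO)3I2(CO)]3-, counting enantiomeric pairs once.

The six octahedral sites form three mutually perpendicular trans pairs.
Working through the distinct placements yields 3 geometric isomers: ONO mer, I cis; ONO mer, I trans; ONO fac, I cis.

3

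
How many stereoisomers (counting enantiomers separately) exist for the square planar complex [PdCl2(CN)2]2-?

A square has two trans pairs of vertices; adjacent vertices are cis.
Working through the distinct placements yields 2 geometric isomers: Cl cis; Cl trans.
Each arrangement has an internal mirror plane or centre of symmetry, so none is chiral.

2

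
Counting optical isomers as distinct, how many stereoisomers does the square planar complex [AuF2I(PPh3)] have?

2

In a square planar complex each vertex has one trans partner and two cis neighbours.
There are 2 geometric isomers: F cis; F trans.
Each arrangement has an internal mirror plane or centre of symmetry, so none is chiral.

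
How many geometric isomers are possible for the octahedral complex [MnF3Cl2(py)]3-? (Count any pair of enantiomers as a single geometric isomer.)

3

In an octahedral complex each vertex has one trans partner and four cis neighbours.
The distinct arrangements are (3 in all): F mer, Cl trans; F fac, Cl cis; F mer, Cl cis.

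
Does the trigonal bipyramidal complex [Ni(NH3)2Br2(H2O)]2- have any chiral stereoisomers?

Placing the ligands in turn and identifying arrangements related by rotation or reflection leaves 5 distinct geometric isomers.
One of these lacks any improper symmetry element and so occurs as an enantiomeric pair, giving 5 + 1 = 6 stereoisomers in total.

yes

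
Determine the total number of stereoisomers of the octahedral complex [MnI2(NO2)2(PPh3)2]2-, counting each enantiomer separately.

6

In an octahedral complex each vertex has one trans partner and four cis neighbours.
There are 5 geometric isomers: I trans, NO2 trans, PPh3 trans; I trans, NO2 cis, PPh3 cis; I cis, NO2 cis, PPh3 trans; I cis, NO2 cis, PPh3 cis (chiral); I cis, NO2 trans, PPh3 cis.
One of these lacks any improper symmetry element and so occurs as an enantiomeric pair, giving 5 + 1 = 6 stereoisomers in total.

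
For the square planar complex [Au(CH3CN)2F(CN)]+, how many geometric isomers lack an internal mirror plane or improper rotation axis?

0

There are 2 geometric isomers: CH3CN cis; CH3CN trans.
Each arrangement has an internal mirror plane or centre of symmetry, so none is chiral.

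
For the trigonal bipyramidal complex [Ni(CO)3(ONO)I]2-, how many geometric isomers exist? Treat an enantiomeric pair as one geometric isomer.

There are 4 geometric isomers: ONO equatorial, I equatorial; ONO equatorial, I axial; ONO axial, I equatorial; ONO axial, I axial.

4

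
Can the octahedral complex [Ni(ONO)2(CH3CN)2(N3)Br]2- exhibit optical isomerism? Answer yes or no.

yes

An octahedron has six vertices in three trans pairs; every non-trans pair is cis.
There are 6 geometric isomers: ONO trans, CH3CN cis; ONO cis, CH3CN cis (3 arrangements, 2 chiral); ONO trans, CH3CN trans; ONO cis, CH3CN trans.
Of these, 2 lack any improper symmetry element and so occur as enantiomeric pairs, giving 6 + 2 = 8 stereoisomers in total.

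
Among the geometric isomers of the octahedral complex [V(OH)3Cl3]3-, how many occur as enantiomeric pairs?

0

In an octahedral complex each vertex has one trans partner and four cis neighbours.
Systematic placement gives 2 geometric isomers: OH mer; OH fac.
Each arrangement has an internal mirror plane or centre of symmetry, so none is chiral.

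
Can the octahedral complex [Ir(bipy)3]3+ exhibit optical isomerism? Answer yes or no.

yes

An octahedron has six vertices in three trans pairs; every non-trans pair is cis.
Each bipy is bidentate and must span two cis positions.
Only one geometric arrangement is possible; it has no improper symmetry element, so it exists as a pair of enantiomers (2 stereoisomers).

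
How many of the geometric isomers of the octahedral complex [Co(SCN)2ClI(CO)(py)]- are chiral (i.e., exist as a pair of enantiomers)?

The six octahedral sites form three mutually perpendicular trans pairs.
Placing the ligands in turn and identifying arrangements related by rotation or reflection leaves 9 distinct geometric isomers.
Of these, 6 lack any improper symmetry element and so occur as enantiomeric pairs, giving 9 + 6 = 15 stereoisomers in total.

6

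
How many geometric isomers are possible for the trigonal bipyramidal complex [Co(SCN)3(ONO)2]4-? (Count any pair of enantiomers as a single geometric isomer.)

A trigonal bipyramid has two axial and three equatorial sites, which are chemically inequivalent.
Systematic placement gives 3 geometric isomers: ONO both axial; ONO one axial, one equatorial; ONO both equatorial.

3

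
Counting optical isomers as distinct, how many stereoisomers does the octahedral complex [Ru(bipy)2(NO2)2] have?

3

Each bipy is bidentate and must span two cis positions.
The distinct arrangements are (2 in all): NO2 trans; NO2 cis (chiral).
One of these lacks any improper symmetry element and so occurs as an enantiomeric pair, giving 2 + 1 = 3 stereoisomers in total.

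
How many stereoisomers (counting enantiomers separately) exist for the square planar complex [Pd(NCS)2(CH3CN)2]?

2

In a square planar complex each vertex has one trans partner and two cis neighbours.
The distinct arrangements are (2 in all): NCS cis; NCS trans.
Each arrangement has an internal mirror plane or centre of symmetry, so none is chiral.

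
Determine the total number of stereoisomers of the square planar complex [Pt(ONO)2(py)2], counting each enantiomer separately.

A square has two trans pairs of vertices; adjacent vertices are cis.
The distinct arrangements are (2 in all): ONO cis; ONO trans.
Each arrangement has an internal mirror plane or centre of symmetry, so none is chiral.

2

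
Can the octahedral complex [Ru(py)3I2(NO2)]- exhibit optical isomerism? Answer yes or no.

no

An octahedron has six vertices in three trans pairs; every non-trans pair is cis.
Working through the distinct placements yields 3 geometric isomers: py mer, I trans; py mer, I cis; py fac, I cis.
Each arrangement has an internal mirror plane or centre of symmetry, so none is chiral.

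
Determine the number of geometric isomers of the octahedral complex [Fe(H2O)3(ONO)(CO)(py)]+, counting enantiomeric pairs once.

4

There are 4 geometric isomers: H2O mer (3 arrangements); H2O fac (chiral).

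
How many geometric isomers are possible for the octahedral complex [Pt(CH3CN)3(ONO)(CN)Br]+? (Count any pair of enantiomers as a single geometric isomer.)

4

An octahedron has six vertices in three trans pairs; every non-trans pair is cis.
There are 4 geometric isomers: CH3CN mer (3 arrangements); CH3CN fac (chiral).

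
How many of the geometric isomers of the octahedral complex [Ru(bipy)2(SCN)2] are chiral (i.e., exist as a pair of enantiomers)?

1

An octahedron has six vertices in three trans pairs; every non-trans pair is cis.
Each bipy is bidentate and must span two cis positions.
There are 2 geometric isomers: SCN trans; SCN cis (chiral).
One of these lacks any improper symmetry element and so occurs as an enantiomeric pair, giving 2 + 1 = 3 stereoisomers in total.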